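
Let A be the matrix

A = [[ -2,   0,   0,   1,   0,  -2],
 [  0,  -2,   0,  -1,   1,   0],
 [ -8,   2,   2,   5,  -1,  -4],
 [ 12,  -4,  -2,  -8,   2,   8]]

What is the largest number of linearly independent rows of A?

3

Row reduce to echelon form.
R3 ← R3 − (4)·R1: [0, 2, 2, 1, -1, 4]
R4 ← R4 + (6)·R1: [0, -4, -2, -2, 2, -4]
R3 ← R3 + R2: [0, 0, 2, 0, 0, 4]
R4 ← R4 − (2)·R2: [0, 0, -2, 0, 0, -4]
R4 ← R4 + R3: [0, 0, 0, 0, 0, 0]
Echelon form has 3 nonzero rows, so rank(A) = 3.
The rank gives the maximum number of linearly independent rows: 3.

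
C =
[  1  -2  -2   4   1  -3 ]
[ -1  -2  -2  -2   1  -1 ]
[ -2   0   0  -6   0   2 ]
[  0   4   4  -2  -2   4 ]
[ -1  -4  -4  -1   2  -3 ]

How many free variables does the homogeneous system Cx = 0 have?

Row reduce to echelon form.
R2 ← R2 + R1: [0, -4, -4, 2, 2, -4]
R3 ← R3 + (2)·R1: [0, -4, -4, 2, 2, -4]
R5 ← R5 + R1: [0, -6, -6, 3, 3, -6]
R3 ← R3 − R2: [0, 0, 0, 0, 0, 0]
R4 ← R4 + R2: [0, 0, 0, 0, 0, 0]
R5 ← R5 − (3/2)·R2: [0, 0, 0, 0, 0, 0]
2 nonzero rows, so rank(C) = 2.
C has 6 columns; by rank–nullity, nullity = 6 − 2 = 4.

4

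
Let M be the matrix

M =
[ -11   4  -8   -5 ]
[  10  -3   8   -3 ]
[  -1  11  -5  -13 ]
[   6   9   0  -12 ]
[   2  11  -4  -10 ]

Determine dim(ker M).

Row reduce to echelon form.
R2 ← R2 + (10/11)·R1: [0, 7/11, 8/11, -83/11]
R3 ← R3 − (1/11)·R1: [0, 117/11, -47/11, -138/11]
R4 ← R4 + (6/11)·R1: [0, 123/11, -48/11, -162/11]
R5 ← R5 + (2/11)·R1: [0, 129/11, -60/11, -120/11]
R3 ← R3 − (117/7)·R2: [0, 0, -115/7, 795/7]
R4 ← R4 − (123/7)·R2: [0, 0, -120/7, 825/7]
R5 ← R5 − (129/7)·R2: [0, 0, -132/7, 897/7]
R4 ← R4 − (24/23)·R3: [0, 0, 0, -15/23]
R5 ← R5 − (132/115)·R3: [0, 0, 0, -51/23]
R5 ← R5 − (17/5)·R4: [0, 0, 0, 0]
4 nonzero rows, so rank(M) = 4.
M has 4 columns; by rank–nullity, nullity = 4 − 4 = 0.

0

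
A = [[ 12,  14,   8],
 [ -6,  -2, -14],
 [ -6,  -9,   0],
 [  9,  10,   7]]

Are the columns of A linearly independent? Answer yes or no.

Row reduce A to echelon form.
R2 ← R2 + (1/2)·R1: [0, 5, -10]
R3 ← R3 + (1/2)·R1: [0, -2, 4]
R4 ← R4 − (3/4)·R1: [0, -1/2, 1]
R3 ← R3 + (2/5)·R2: [0, 0, 0]
R4 ← R4 + (1/10)·R2: [0, 0, 0]
2 pivots among 3 columns.
Only 2 < 3 pivot columns, so the columns are linearly dependent.

no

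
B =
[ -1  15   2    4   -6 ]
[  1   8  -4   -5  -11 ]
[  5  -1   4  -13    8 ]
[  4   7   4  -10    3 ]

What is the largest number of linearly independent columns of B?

Row reduce to echelon form.
R2 ← R2 + R1: [0, 23, -2, -1, -17]
R3 ← R3 + (5)·R1: [0, 74, 14, 7, -22]
R4 ← R4 + (4)·R1: [0, 67, 12, 6, -21]
R3 ← R3 − (74/23)·R2: [0, 0, 470/23, 235/23, 752/23]
R4 ← R4 − (67/23)·R2: [0, 0, 410/23, 205/23, 656/23]
R4 ← R4 − (41/47)·R3: [0, 0, 0, 0, 0]
Echelon form has 3 nonzero rows, so rank(B) = 3.
The rank gives the maximum number of linearly independent columns: 3.

3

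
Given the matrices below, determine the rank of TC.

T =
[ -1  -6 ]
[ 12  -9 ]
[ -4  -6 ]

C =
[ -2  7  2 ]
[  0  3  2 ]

2

First compute TC:
[[  2, -25, -14],
 [-24,  57,   6],
 [  8, -46, -20]]
Now row reduce the product.
R2 ← R2 + (12)·R1: [0, -243, -162]
R3 ← R3 − (4)·R1: [0, 54, 36]
R3 ← R3 + (2/9)·R2: [0, 0, 0]
2 nonzero rows, so rank(TC) = 2.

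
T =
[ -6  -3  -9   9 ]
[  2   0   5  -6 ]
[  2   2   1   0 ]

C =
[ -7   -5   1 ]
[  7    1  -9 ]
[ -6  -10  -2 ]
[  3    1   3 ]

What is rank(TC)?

First compute TC:
[[102, 126,  66],
 [-62, -66, -26],
 [ -6, -18, -18]]
Now row reduce the product.
R2 ← R2 + (31/51)·R1: [0, 180/17, 240/17]
R3 ← R3 + (1/17)·R1: [0, -180/17, -240/17]
R3 ← R3 + R2: [0, 0, 0]
2 nonzero rows, so rank(TC) = 2.

2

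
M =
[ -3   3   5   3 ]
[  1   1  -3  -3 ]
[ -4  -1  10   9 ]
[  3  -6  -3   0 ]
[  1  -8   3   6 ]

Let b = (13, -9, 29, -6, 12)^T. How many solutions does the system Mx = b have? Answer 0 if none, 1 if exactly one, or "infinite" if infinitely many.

infinite

Row reduce the augmented matrix [M | b].
R2 ← R2 + (1/3)·R1: [0, 2, -4/3, -2, -14/3]
R3 ← R3 − (4/3)·R1: [0, -5, 10/3, 5, 35/3]
R4 ← R4 + R1: [0, -3, 2, 3, 7]
R5 ← R5 + (1/3)·R1: [0, -7, 14/3, 7, 49/3]
R3 ← R3 + (5/2)·R2: [0, 0, 0, 0, 0]
R4 ← R4 + (3/2)·R2: [0, 0, 0, 0, 0]
R5 ← R5 + (7/2)·R2: [0, 0, 0, 0, 0]
The echelon form has 2 nonzero rows, and every pivot lies in the first 4 columns, so rank(M) = rank([M|b]) = 2.
The system is consistent.
rank = 2 < 4 unknowns, so there are infinitely many solutions.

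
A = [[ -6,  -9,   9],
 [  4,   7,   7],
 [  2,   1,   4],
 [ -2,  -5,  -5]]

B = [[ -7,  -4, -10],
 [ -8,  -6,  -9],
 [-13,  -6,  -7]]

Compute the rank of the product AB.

3

First compute AB:
[[ -3,  24,  78],
 [-175, -100, -152],
 [-74, -38, -57],
 [119,  68, 100]]
Now row reduce the product.
R2 ← R2 − (175/3)·R1: [0, -1500, -4702]
R3 ← R3 − (74/3)·R1: [0, -630, -1981]
R4 ← R4 + (119/3)·R1: [0, 1020, 3194]
R3 ← R3 − (21/50)·R2: [0, 0, -154/25]
R4 ← R4 + (17/25)·R2: [0, 0, -84/25]
R4 ← R4 − (6/11)·R3: [0, 0, 0]
3 nonzero rows, so rank(AB) = 3.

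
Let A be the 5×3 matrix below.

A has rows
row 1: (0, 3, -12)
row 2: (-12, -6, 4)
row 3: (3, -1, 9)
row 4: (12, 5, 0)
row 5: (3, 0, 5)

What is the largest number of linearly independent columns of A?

2

Row reduce to echelon form.
Swap R1 ↔ R2
R3 ← R3 + (1/4)·R1: [0, -5/2, 10]
R4 ← R4 + R1: [0, -1, 4]
R5 ← R5 + (1/4)·R1: [0, -3/2, 6]
R3 ← R3 + (5/6)·R2: [0, 0, 0]
R4 ← R4 + (1/3)·R2: [0, 0, 0]
R5 ← R5 + (1/2)·R2: [0, 0, 0]
Echelon form has 2 nonzero rows, so rank(A) = 2.
The rank gives the maximum number of linearly independent columns: 2.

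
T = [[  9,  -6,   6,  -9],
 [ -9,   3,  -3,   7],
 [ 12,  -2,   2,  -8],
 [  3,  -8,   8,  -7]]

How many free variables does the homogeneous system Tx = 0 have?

Row reduce to echelon form.
R2 ← R2 + R1: [0, -3, 3, -2]
R3 ← R3 − (4/3)·R1: [0, 6, -6, 4]
R4 ← R4 − (1/3)·R1: [0, -6, 6, -4]
R3 ← R3 + (2)·R2: [0, 0, 0, 0]
R4 ← R4 − (2)·R2: [0, 0, 0, 0]
2 nonzero rows, so rank(T) = 2.
T has 4 columns; by rank–nullity, nullity = 4 − 2 = 2.

2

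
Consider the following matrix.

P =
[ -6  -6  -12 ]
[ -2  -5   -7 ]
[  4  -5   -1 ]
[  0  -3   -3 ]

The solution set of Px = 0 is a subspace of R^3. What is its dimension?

Row reduce to echelon form.
R2 ← R2 − (1/3)·R1: [0, -3, -3]
R3 ← R3 + (2/3)·R1: [0, -9, -9]
R3 ← R3 − (3)·R2: [0, 0, 0]
R4 ← R4 − R2: [0, 0, 0]
2 nonzero rows, so rank(P) = 2.
P has 3 columns; by rank–nullity, nullity = 3 − 2 = 1.

1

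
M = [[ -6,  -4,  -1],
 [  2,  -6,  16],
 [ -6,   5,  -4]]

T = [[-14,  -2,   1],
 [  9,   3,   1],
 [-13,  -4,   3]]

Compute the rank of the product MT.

First compute MT:
[[ 61,   4, -13],
 [-290, -86,  44],
 [181,  43, -13]]
Now row reduce the product.
R2 ← R2 + (290/61)·R1: [0, -4086/61, -1086/61]
R3 ← R3 − (181/61)·R1: [0, 1899/61, 1560/61]
R3 ← R3 + (211/454)·R2: [0, 0, 3927/227]
3 nonzero rows, so rank(MT) = 3.

3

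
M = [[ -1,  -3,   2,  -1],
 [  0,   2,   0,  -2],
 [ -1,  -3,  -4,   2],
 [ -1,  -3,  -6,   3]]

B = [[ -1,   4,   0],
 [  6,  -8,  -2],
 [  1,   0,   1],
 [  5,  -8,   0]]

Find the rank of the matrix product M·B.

First compute MB:
[[-20,  28,   8],
 [  2,   0,  -4],
 [-11,   4,   2],
 [ -8,  -4,   0]]
Now row reduce the product.
R2 ← R2 + (1/10)·R1: [0, 14/5, -16/5]
R3 ← R3 − (11/20)·R1: [0, -57/5, -12/5]
R4 ← R4 − (2/5)·R1: [0, -76/5, -16/5]
R3 ← R3 + (57/14)·R2: [0, 0, -108/7]
R4 ← R4 + (38/7)·R2: [0, 0, -144/7]
R4 ← R4 − (4/3)·R3: [0, 0, 0]
3 nonzero rows, so rank(MB) = 3.

3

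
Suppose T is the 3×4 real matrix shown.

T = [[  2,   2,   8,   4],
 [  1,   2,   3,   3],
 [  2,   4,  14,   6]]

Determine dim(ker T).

Row reduce to echelon form.
R2 ← R2 − (1/2)·R1: [0, 1, -1, 1]
R3 ← R3 − R1: [0, 2, 6, 2]
R3 ← R3 − (2)·R2: [0, 0, 8, 0]
3 nonzero rows, so rank(T) = 3.
T has 4 columns; by rank–nullity, nullity = 4 − 3 = 1.

1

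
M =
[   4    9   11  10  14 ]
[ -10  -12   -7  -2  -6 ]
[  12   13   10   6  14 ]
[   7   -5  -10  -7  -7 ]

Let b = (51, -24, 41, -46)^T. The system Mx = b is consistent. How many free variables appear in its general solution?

Row reduce the augmented matrix [M | b].
R2 ← R2 + (5/2)·R1: [0, 21/2, 41/2, 23, 29, 207/2]
R3 ← R3 − (3)·R1: [0, -14, -23, -24, -28, -112]
R4 ← R4 − (7/4)·R1: [0, -83/4, -117/4, -49/2, -63/2, -541/4]
R3 ← R3 + (4/3)·R2: [0, 0, 13/3, 20/3, 32/3, 26]
R4 ← R4 + (83/42)·R2: [0, 0, 473/42, 440/21, 542/21, 485/7]
R4 ← R4 − (473/182)·R3: [0, 0, 0, 330/91, -174/91, 12/7]
The echelon form has 4 nonzero rows, and every pivot lies in the first 5 columns, so rank(M) = rank([M|b]) = 4.
The system is consistent.
Free variables = (unknowns) − (rank) = 5 − 4 = 1.

1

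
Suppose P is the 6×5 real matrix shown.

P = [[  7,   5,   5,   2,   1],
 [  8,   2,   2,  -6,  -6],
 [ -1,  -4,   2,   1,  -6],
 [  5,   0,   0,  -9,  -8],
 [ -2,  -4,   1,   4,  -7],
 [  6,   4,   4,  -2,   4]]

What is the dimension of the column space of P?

5

Row reduce to echelon form.
R2 ← R2 − (8/7)·R1: [0, -26/7, -26/7, -58/7, -50/7]
R3 ← R3 + (1/7)·R1: [0, -23/7, 19/7, 9/7, -41/7]
R4 ← R4 − (5/7)·R1: [0, -25/7, -25/7, -73/7, -61/7]
R5 ← R5 + (2/7)·R1: [0, -18/7, 17/7, 32/7, -47/7]
R6 ← R6 − (6/7)·R1: [0, -2/7, -2/7, -26/7, 22/7]
R3 ← R3 − (23/26)·R2: [0, 0, 6, 112/13, 6/13]
R4 ← R4 − (25/26)·R2: [0, 0, 0, -32/13, -24/13]
R5 ← R5 − (9/13)·R2: [0, 0, 5, 134/13, -23/13]
R6 ← R6 − (1/13)·R2: [0, 0, 0, -40/13, 48/13]
R5 ← R5 − (5/6)·R3: [0, 0, 0, 122/39, -28/13]
R5 ← R5 + (61/48)·R4: [0, 0, 0, 0, -9/2]
R6 ← R6 − (5/4)·R4: [0, 0, 0, 0, 6]
R6 ← R6 + (4/3)·R5: [0, 0, 0, 0, 0]
Echelon form has 5 nonzero rows, so rank(P) = 5.
The column space has dimension equal to the rank: 5.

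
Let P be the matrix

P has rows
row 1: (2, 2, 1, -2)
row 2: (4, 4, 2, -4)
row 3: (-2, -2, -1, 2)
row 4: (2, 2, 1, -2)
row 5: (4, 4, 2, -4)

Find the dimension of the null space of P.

3

Row reduce to echelon form.
R2 ← R2 − (2)·R1: [0, 0, 0, 0]
R3 ← R3 + R1: [0, 0, 0, 0]
R4 ← R4 − R1: [0, 0, 0, 0]
R5 ← R5 − (2)·R1: [0, 0, 0, 0]
1 nonzero row, so rank(P) = 1.
P has 4 columns; by rank–nullity, nullity = 4 − 1 = 3.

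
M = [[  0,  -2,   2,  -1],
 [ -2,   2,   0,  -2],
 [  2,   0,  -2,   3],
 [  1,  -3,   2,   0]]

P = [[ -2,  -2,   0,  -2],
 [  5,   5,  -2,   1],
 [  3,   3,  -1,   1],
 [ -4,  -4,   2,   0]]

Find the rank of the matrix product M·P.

First compute MP:
[[  0,   0,   0,   0],
 [ 22,  22,  -8,   6],
 [-22, -22,   8,  -6],
 [-11, -11,   4,  -3]]
Now row reduce the product.
Swap R1 ↔ R2
R3 ← R3 + R1: [0, 0, 0, 0]
R4 ← R4 + (1/2)·R1: [0, 0, 0, 0]
1 nonzero row, so rank(MP) = 1.

1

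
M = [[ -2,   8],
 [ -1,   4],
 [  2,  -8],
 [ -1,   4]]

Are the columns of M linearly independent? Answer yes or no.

Row reduce M to echelon form.
R2 ← R2 − (1/2)·R1: [0, 0]
R3 ← R3 + R1: [0, 0]
R4 ← R4 − (1/2)·R1: [0, 0]
1 pivot among 2 columns.
Only 1 < 2 pivot columns, so the columns are linearly dependent.

no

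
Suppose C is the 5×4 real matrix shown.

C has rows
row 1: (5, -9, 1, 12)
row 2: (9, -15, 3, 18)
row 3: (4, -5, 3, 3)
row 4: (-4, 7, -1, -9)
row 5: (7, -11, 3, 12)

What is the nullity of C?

Row reduce to echelon form.
R2 ← R2 − (9/5)·R1: [0, 6/5, 6/5, -18/5]
R3 ← R3 − (4/5)·R1: [0, 11/5, 11/5, -33/5]
R4 ← R4 + (4/5)·R1: [0, -1/5, -1/5, 3/5]
R5 ← R5 − (7/5)·R1: [0, 8/5, 8/5, -24/5]
R3 ← R3 − (11/6)·R2: [0, 0, 0, 0]
R4 ← R4 + (1/6)·R2: [0, 0, 0, 0]
R5 ← R5 − (4/3)·R2: [0, 0, 0, 0]
2 nonzero rows, so rank(C) = 2.
C has 4 columns; by rank–nullity, nullity = 4 − 2 = 2.

2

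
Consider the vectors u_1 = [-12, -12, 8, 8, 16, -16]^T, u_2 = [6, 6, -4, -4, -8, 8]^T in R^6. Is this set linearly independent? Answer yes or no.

Form the matrix with these vectors as rows and row reduce.
R2 ← R2 + (1/2)·R1: [0, 0, 0, 0, 0, 0]
1 nonzero row, so the 2 vectors span a space of dimension 1.
Since 1 < 2, the vectors are linearly dependent.

no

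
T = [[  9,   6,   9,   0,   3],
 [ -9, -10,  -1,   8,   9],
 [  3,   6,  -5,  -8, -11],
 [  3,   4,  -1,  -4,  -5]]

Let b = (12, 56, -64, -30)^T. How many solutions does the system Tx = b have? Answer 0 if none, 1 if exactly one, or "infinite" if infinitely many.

infinite

Row reduce the augmented matrix [T | b].
R2 ← R2 + R1: [0, -4, 8, 8, 12, 68]
R3 ← R3 − (1/3)·R1: [0, 4, -8, -8, -12, -68]
R4 ← R4 − (1/3)·R1: [0, 2, -4, -4, -6, -34]
R3 ← R3 + R2: [0, 0, 0, 0, 0, 0]
R4 ← R4 + (1/2)·R2: [0, 0, 0, 0, 0, 0]
The echelon form has 2 nonzero rows, and every pivot lies in the first 5 columns, so rank(T) = rank([T|b]) = 2.
The system is consistent.
rank = 2 < 5 unknowns, so there are infinitely many solutions.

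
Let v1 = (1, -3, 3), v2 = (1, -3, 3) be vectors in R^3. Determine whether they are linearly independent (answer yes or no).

Form the matrix with these vectors as rows and row reduce.
R2 ← R2 − R1: [0, 0, 0]
1 nonzero row, so the 2 vectors span a space of dimension 1.
Since 1 < 2, the vectors are linearly dependent.

no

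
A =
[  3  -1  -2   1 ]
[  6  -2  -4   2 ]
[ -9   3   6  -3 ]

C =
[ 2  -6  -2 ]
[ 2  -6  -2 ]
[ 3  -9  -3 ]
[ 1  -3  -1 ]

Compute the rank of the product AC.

1

First compute AC:
[[ -1,   3,   1],
 [ -2,   6,   2],
 [  3,  -9,  -3]]
Now row reduce the product.
R2 ← R2 − (2)·R1: [0, 0, 0]
R3 ← R3 + (3)·R1: [0, 0, 0]
1 nonzero row, so rank(AC) = 1.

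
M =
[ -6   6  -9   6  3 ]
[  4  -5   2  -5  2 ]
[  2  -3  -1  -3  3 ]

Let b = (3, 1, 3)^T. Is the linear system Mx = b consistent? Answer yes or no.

no

Row reduce the augmented matrix [M | b].
R2 ← R2 + (2/3)·R1: [0, -1, -4, -1, 4, 3]
R3 ← R3 + (1/3)·R1: [0, -1, -4, -1, 4, 4]
R3 ← R3 − R2: [0, 0, 0, 0, 0, 1]
The echelon form has 3 nonzero rows; the last pivot sits in the augmented column, so rank(M) = 2 but rank([M|b]) = 3.
Since the ranks differ, the system is inconsistent.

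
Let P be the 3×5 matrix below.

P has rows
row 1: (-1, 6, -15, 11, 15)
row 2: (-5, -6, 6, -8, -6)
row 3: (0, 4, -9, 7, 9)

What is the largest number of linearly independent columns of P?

2

Row reduce to echelon form.
R2 ← R2 − (5)·R1: [0, -36, 81, -63, -81]
R3 ← R3 + (1/9)·R2: [0, 0, 0, 0, 0]
Echelon form has 2 nonzero rows, so rank(P) = 2.
The rank gives the maximum number of linearly independent columns: 2.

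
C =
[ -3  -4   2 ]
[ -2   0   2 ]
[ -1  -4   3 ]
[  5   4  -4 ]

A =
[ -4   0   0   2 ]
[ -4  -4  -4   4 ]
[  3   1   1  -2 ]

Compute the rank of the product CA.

2

First compute CA:
[[ 34,  18,  18, -26],
 [ 14,   2,   2,  -8],
 [ 29,  19,  19, -24],
 [-48, -20, -20,  34]]
Now row reduce the product.
R2 ← R2 − (7/17)·R1: [0, -92/17, -92/17, 46/17]
R3 ← R3 − (29/34)·R1: [0, 62/17, 62/17, -31/17]
R4 ← R4 + (24/17)·R1: [0, 92/17, 92/17, -46/17]
R3 ← R3 + (31/46)·R2: [0, 0, 0, 0]
R4 ← R4 + R2: [0, 0, 0, 0]
2 nonzero rows, so rank(CA) = 2.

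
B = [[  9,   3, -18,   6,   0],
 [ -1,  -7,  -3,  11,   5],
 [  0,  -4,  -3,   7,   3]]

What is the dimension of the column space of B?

2

Row reduce to echelon form.
R2 ← R2 + (1/9)·R1: [0, -20/3, -5, 35/3, 5]
R3 ← R3 − (3/5)·R2: [0, 0, 0, 0, 0]
Echelon form has 2 nonzero rows, so rank(B) = 2.
The column space has dimension equal to the rank: 2.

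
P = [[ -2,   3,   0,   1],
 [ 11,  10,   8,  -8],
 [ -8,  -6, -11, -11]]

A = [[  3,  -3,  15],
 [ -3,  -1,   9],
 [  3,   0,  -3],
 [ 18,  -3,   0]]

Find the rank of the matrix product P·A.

First compute PA:
[[  3,   0,  -3],
 [-117, -19, 231],
 [-237,  63, -141]]
Now row reduce the product.
R2 ← R2 + (39)·R1: [0, -19, 114]
R3 ← R3 + (79)·R1: [0, 63, -378]
R3 ← R3 + (63/19)·R2: [0, 0, 0]
2 nonzero rows, so rank(PA) = 2.

2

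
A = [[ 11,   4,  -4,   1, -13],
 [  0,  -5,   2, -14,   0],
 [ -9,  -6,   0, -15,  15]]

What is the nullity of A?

Row reduce to echelon form.
R3 ← R3 + (9/11)·R1: [0, -30/11, -36/11, -156/11, 48/11]
R3 ← R3 − (6/11)·R2: [0, 0, -48/11, -72/11, 48/11]
3 nonzero rows, so rank(A) = 3.
A has 5 columns; by rank–nullity, nullity = 5 − 3 = 2.

2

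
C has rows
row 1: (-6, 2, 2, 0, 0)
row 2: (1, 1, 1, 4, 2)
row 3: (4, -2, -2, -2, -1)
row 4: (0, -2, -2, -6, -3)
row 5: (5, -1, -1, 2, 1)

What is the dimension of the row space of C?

Row reduce to echelon form.
R2 ← R2 + (1/6)·R1: [0, 4/3, 4/3, 4, 2]
R3 ← R3 + (2/3)·R1: [0, -2/3, -2/3, -2, -1]
R5 ← R5 + (5/6)·R1: [0, 2/3, 2/3, 2, 1]
R3 ← R3 + (1/2)·R2: [0, 0, 0, 0, 0]
R4 ← R4 + (3/2)·R2: [0, 0, 0, 0, 0]
R5 ← R5 − (1/2)·R2: [0, 0, 0, 0, 0]
Echelon form has 2 nonzero rows, so rank(C) = 2.
The row space has dimension equal to the rank: 2.

2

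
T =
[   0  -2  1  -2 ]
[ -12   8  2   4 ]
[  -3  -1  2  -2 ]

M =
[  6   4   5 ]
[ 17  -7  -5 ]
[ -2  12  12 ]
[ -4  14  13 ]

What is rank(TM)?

First compute TM:
[[-28,  -2,  -4],
 [ 44, -24, -24],
 [-31,  -9, -12]]
Now row reduce the product.
R2 ← R2 + (11/7)·R1: [0, -190/7, -212/7]
R3 ← R3 − (31/28)·R1: [0, -95/14, -53/7]
R3 ← R3 − (1/4)·R2: [0, 0, 0]
2 nonzero rows, so rank(TM) = 2.

2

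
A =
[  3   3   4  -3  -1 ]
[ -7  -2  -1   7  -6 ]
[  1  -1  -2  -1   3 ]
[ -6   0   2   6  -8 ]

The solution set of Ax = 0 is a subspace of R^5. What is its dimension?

3

Row reduce to echelon form.
R2 ← R2 + (7/3)·R1: [0, 5, 25/3, 0, -25/3]
R3 ← R3 − (1/3)·R1: [0, -2, -10/3, 0, 10/3]
R4 ← R4 + (2)·R1: [0, 6, 10, 0, -10]
R3 ← R3 + (2/5)·R2: [0, 0, 0, 0, 0]
R4 ← R4 − (6/5)·R2: [0, 0, 0, 0, 0]
2 nonzero rows, so rank(A) = 2.
A has 5 columns; by rank–nullity, nullity = 5 − 2 = 3.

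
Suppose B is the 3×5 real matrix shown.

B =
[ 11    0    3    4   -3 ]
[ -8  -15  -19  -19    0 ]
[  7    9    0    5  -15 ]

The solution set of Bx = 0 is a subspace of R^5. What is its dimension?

2

Row reduce to echelon form.
R2 ← R2 + (8/11)·R1: [0, -15, -185/11, -177/11, -24/11]
R3 ← R3 − (7/11)·R1: [0, 9, -21/11, 27/11, -144/11]
R3 ← R3 + (3/5)·R2: [0, 0, -12, -36/5, -72/5]
3 nonzero rows, so rank(B) = 3.
B has 5 columns; by rank–nullity, nullity = 5 − 3 = 2.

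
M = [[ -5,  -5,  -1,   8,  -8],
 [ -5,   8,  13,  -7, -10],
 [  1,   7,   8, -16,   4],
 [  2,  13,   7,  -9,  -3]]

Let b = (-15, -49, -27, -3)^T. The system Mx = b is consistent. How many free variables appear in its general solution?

1

Row reduce the augmented matrix [M | b].
R2 ← R2 − R1: [0, 13, 14, -15, -2, -34]
R3 ← R3 + (1/5)·R1: [0, 6, 39/5, -72/5, 12/5, -30]
R4 ← R4 + (2/5)·R1: [0, 11, 33/5, -29/5, -31/5, -9]
R3 ← R3 − (6/13)·R2: [0, 0, 87/65, -486/65, 216/65, -186/13]
R4 ← R4 − (11/13)·R2: [0, 0, -341/65, 448/65, -293/65, 257/13]
R4 ← R4 + (341/87)·R3: [0, 0, 0, -650/29, 247/29, -1053/29]
The echelon form has 4 nonzero rows, and every pivot lies in the first 5 columns, so rank(M) = rank([M|b]) = 4.
The system is consistent.
Free variables = (unknowns) − (rank) = 5 − 4 = 1.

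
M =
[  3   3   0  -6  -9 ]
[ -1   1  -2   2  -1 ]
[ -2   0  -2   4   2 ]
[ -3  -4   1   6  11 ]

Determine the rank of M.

Row reduce to echelon form.
R2 ← R2 + (1/3)·R1: [0, 2, -2, 0, -4]
R3 ← R3 + (2/3)·R1: [0, 2, -2, 0, -4]
R4 ← R4 + R1: [0, -1, 1, 0, 2]
R3 ← R3 − R2: [0, 0, 0, 0, 0]
R4 ← R4 + (1/2)·R2: [0, 0, 0, 0, 0]
Echelon form has 2 nonzero rows, so rank(M) = 2.

2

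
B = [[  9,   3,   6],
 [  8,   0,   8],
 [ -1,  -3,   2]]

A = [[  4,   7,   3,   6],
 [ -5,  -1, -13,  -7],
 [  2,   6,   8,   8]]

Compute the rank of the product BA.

First compute BA:
[[ 33,  96,  36,  81],
 [ 48, 104,  88, 112],
 [ 15,   8,  52,  31]]
Now row reduce the product.
R2 ← R2 − (16/11)·R1: [0, -392/11, 392/11, -64/11]
R3 ← R3 − (5/11)·R1: [0, -392/11, 392/11, -64/11]
R3 ← R3 − R2: [0, 0, 0, 0]
2 nonzero rows, so rank(BA) = 2.

2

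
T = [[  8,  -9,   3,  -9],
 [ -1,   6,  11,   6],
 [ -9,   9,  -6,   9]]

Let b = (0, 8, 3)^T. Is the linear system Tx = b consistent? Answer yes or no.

Row reduce the augmented matrix [T | b].
R2 ← R2 + (1/8)·R1: [0, 39/8, 91/8, 39/8, 8]
R3 ← R3 + (9/8)·R1: [0, -9/8, -21/8, -9/8, 3]
R3 ← R3 + (3/13)·R2: [0, 0, 0, 0, 63/13]
The echelon form has 3 nonzero rows; the last pivot sits in the augmented column, so rank(T) = 2 but rank([T|b]) = 3.
Since the ranks differ, the system is inconsistent.

no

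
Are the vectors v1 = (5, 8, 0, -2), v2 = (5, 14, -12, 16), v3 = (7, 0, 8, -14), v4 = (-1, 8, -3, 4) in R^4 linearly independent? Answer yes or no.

no

Form the matrix with these vectors as rows and row reduce.
R2 ← R2 − R1: [0, 6, -12, 18]
R3 ← R3 − (7/5)·R1: [0, -56/5, 8, -56/5]
R4 ← R4 + (1/5)·R1: [0, 48/5, -3, 18/5]
R3 ← R3 + (28/15)·R2: [0, 0, -72/5, 112/5]
R4 ← R4 − (8/5)·R2: [0, 0, 81/5, -126/5]
R4 ← R4 + (9/8)·R3: [0, 0, 0, 0]
3 nonzero rows, so the 4 vectors span a space of dimension 3.
Since 3 < 4, the vectors are linearly dependent.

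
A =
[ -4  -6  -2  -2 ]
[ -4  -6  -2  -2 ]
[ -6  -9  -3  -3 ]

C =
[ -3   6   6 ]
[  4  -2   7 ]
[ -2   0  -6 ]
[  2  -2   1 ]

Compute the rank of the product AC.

First compute AC:
[[-12,  -8, -56],
 [-12,  -8, -56],
 [-18, -12, -84]]
Now row reduce the product.
R2 ← R2 − R1: [0, 0, 0]
R3 ← R3 − (3/2)·R1: [0, 0, 0]
1 nonzero row, so rank(AC) = 1.

1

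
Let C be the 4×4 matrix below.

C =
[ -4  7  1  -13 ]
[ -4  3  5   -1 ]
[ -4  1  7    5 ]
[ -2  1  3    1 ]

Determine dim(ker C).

2

Row reduce to echelon form.
R2 ← R2 − R1: [0, -4, 4, 12]
R3 ← R3 − R1: [0, -6, 6, 18]
R4 ← R4 − (1/2)·R1: [0, -5/2, 5/2, 15/2]
R3 ← R3 − (3/2)·R2: [0, 0, 0, 0]
R4 ← R4 − (5/8)·R2: [0, 0, 0, 0]
2 nonzero rows, so rank(C) = 2.
C has 4 columns; by rank–nullity, nullity = 4 − 2 = 2.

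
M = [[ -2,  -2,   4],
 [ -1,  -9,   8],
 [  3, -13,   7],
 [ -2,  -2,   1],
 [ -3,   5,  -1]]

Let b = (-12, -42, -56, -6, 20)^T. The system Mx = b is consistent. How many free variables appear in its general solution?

Row reduce the augmented matrix [M | b].
R2 ← R2 − (1/2)·R1: [0, -8, 6, -36]
R3 ← R3 + (3/2)·R1: [0, -16, 13, -74]
R4 ← R4 − R1: [0, 0, -3, 6]
R5 ← R5 − (3/2)·R1: [0, 8, -7, 38]
R3 ← R3 − (2)·R2: [0, 0, 1, -2]
R5 ← R5 + R2: [0, 0, -1, 2]
R4 ← R4 + (3)·R3: [0, 0, 0, 0]
R5 ← R5 + R3: [0, 0, 0, 0]
The echelon form has 3 nonzero rows, and every pivot lies in the first 3 columns, so rank(M) = rank([M|b]) = 3.
The system is consistent.
Free variables = (unknowns) − (rank) = 3 − 3 = 0.

0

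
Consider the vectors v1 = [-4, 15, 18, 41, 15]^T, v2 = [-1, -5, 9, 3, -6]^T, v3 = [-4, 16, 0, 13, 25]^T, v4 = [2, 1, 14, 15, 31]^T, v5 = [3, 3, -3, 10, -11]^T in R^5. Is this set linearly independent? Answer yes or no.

yes

Form the matrix with these vectors as rows and row reduce.
R2 ← R2 − (1/4)·R1: [0, -35/4, 9/2, -29/4, -39/4]
R3 ← R3 − R1: [0, 1, -18, -28, 10]
R4 ← R4 + (1/2)·R1: [0, 17/2, 23, 71/2, 77/2]
R5 ← R5 + (3/4)·R1: [0, 57/4, 21/2, 163/4, 1/4]
R3 ← R3 + (4/35)·R2: [0, 0, -612/35, -1009/35, 311/35]
R4 ← R4 + (34/35)·R2: [0, 0, 958/35, 996/35, 1016/35]
R5 ← R5 + (57/35)·R2: [0, 0, 624/35, 1013/35, -547/35]
R4 ← R4 + (479/306)·R3: [0, 0, 0, -5101/306, 13139/306]
R5 ← R5 + (52/51)·R3: [0, 0, 0, -23/51, -335/51]
R5 ← R5 − (138/5101)·R4: [0, 0, 0, 0, -39432/5101]
5 nonzero rows, so the 5 vectors span a space of dimension 5.
Since 5 = 5, the vectors are linearly independent.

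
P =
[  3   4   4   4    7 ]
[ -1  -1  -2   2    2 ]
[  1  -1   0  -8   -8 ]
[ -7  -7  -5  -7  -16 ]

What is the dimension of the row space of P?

Row reduce to echelon form.
R2 ← R2 + (1/3)·R1: [0, 1/3, -2/3, 10/3, 13/3]
R3 ← R3 − (1/3)·R1: [0, -7/3, -4/3, -28/3, -31/3]
R4 ← R4 + (7/3)·R1: [0, 7/3, 13/3, 7/3, 1/3]
R3 ← R3 + (7)·R2: [0, 0, -6, 14, 20]
R4 ← R4 − (7)·R2: [0, 0, 9, -21, -30]
R4 ← R4 + (3/2)·R3: [0, 0, 0, 0, 0]
Echelon form has 3 nonzero rows, so rank(P) = 3.
The row space has dimension equal to the rank: 3.

3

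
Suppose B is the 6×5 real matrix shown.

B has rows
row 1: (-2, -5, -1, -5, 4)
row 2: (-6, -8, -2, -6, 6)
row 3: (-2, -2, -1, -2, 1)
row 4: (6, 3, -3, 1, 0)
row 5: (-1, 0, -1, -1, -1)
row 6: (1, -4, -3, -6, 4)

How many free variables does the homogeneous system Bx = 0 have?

1

Row reduce to echelon form.
R2 ← R2 − (3)·R1: [0, 7, 1, 9, -6]
R3 ← R3 − R1: [0, 3, 0, 3, -3]
R4 ← R4 + (3)·R1: [0, -12, -6, -14, 12]
R5 ← R5 − (1/2)·R1: [0, 5/2, -1/2, 3/2, -3]
R6 ← R6 + (1/2)·R1: [0, -13/2, -7/2, -17/2, 6]
R3 ← R3 − (3/7)·R2: [0, 0, -3/7, -6/7, -3/7]
R4 ← R4 + (12/7)·R2: [0, 0, -30/7, 10/7, 12/7]
R5 ← R5 − (5/14)·R2: [0, 0, -6/7, -12/7, -6/7]
R6 ← R6 + (13/14)·R2: [0, 0, -18/7, -1/7, 3/7]
R4 ← R4 − (10)·R3: [0, 0, 0, 10, 6]
R5 ← R5 − (2)·R3: [0, 0, 0, 0, 0]
R6 ← R6 − (6)·R3: [0, 0, 0, 5, 3]
R6 ← R6 − (1/2)·R4: [0, 0, 0, 0, 0]
4 nonzero rows, so rank(B) = 4.
B has 5 columns; by rank–nullity, nullity = 5 − 4 = 1.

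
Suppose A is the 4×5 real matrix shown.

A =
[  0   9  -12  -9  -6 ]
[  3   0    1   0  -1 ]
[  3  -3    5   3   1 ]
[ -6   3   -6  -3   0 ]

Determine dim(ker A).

3

Row reduce to echelon form.
Swap R1 ↔ R2
R3 ← R3 − R1: [0, -3, 4, 3, 2]
R4 ← R4 + (2)·R1: [0, 3, -4, -3, -2]
R3 ← R3 + (1/3)·R2: [0, 0, 0, 0, 0]
R4 ← R4 − (1/3)·R2: [0, 0, 0, 0, 0]
2 nonzero rows, so rank(A) = 2.
A has 5 columns; by rank–nullity, nullity = 5 − 2 = 3.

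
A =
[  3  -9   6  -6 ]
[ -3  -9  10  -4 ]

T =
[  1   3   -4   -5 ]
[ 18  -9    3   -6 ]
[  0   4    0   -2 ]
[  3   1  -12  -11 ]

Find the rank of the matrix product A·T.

1

First compute AT:
[[-177, 108,  33,  93],
 [-177, 108,  33,  93]]
Now row reduce the product.
R2 ← R2 − R1: [0, 0, 0, 0]
1 nonzero row, so rank(AT) = 1.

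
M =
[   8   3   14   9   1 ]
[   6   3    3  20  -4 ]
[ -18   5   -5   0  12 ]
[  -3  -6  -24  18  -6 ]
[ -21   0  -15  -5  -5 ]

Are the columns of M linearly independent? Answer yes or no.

Row reduce M to echelon form.
R2 ← R2 − (3/4)·R1: [0, 3/4, -15/2, 53/4, -19/4]
R3 ← R3 + (9/4)·R1: [0, 47/4, 53/2, 81/4, 57/4]
R4 ← R4 + (3/8)·R1: [0, -39/8, -75/4, 171/8, -45/8]
R5 ← R5 + (21/8)·R1: [0, 63/8, 87/4, 149/8, -19/8]
R3 ← R3 − (47/3)·R2: [0, 0, 144, -562/3, 266/3]
R4 ← R4 + (13/2)·R2: [0, 0, -135/2, 215/2, -73/2]
R5 ← R5 − (21/2)·R2: [0, 0, 201/2, -241/2, 95/2]
R4 ← R4 + (15/32)·R3: [0, 0, 0, 315/16, 81/16]
R5 ← R5 − (67/96)·R3: [0, 0, 0, 1475/144, -2071/144]
R5 ← R5 − (295/567)·R4: [0, 0, 0, 0, -1072/63]
5 pivots among 5 columns.
Every column is a pivot column, so the columns are linearly independent.

yes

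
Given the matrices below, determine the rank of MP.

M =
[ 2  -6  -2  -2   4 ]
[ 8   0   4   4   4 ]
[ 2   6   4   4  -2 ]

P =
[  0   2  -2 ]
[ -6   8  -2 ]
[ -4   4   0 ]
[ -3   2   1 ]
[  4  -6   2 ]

First compute MP:
[[ 66, -80,  14],
 [-12,  16,  -4],
 [-72,  88, -16]]
Now row reduce the product.
R2 ← R2 + (2/11)·R1: [0, 16/11, -16/11]
R3 ← R3 + (12/11)·R1: [0, 8/11, -8/11]
R3 ← R3 − (1/2)·R2: [0, 0, 0]
2 nonzero rows, so rank(MP) = 2.

2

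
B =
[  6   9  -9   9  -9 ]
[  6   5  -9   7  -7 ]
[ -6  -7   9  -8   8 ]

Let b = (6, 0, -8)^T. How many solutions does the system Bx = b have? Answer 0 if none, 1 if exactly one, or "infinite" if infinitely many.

Row reduce the augmented matrix [B | b].
R2 ← R2 − R1: [0, -4, 0, -2, 2, -6]
R3 ← R3 + R1: [0, 2, 0, 1, -1, -2]
R3 ← R3 + (1/2)·R2: [0, 0, 0, 0, 0, -5]
The echelon form has 3 nonzero rows; the last pivot sits in the augmented column, so rank(B) = 2 but rank([B|b]) = 3.
Since the ranks differ, the system is inconsistent.
It has no solutions.

0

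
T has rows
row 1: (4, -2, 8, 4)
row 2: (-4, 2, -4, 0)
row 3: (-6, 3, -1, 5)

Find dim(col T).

2

Row reduce to echelon form.
R2 ← R2 + R1: [0, 0, 4, 4]
R3 ← R3 + (3/2)·R1: [0, 0, 11, 11]
R3 ← R3 − (11/4)·R2: [0, 0, 0, 0]
Echelon form has 2 nonzero rows, so rank(T) = 2.
The column space has dimension equal to the rank: 2.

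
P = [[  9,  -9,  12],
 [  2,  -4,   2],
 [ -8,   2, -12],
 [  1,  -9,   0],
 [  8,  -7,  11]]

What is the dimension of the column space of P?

Row reduce to echelon form.
R2 ← R2 − (2/9)·R1: [0, -2, -2/3]
R3 ← R3 + (8/9)·R1: [0, -6, -4/3]
R4 ← R4 − (1/9)·R1: [0, -8, -4/3]
R5 ← R5 − (8/9)·R1: [0, 1, 1/3]
R3 ← R3 − (3)·R2: [0, 0, 2/3]
R4 ← R4 − (4)·R2: [0, 0, 4/3]
R5 ← R5 + (1/2)·R2: [0, 0, 0]
R4 ← R4 − (2)·R3: [0, 0, 0]
Echelon form has 3 nonzero rows, so rank(P) = 3.
The column space has dimension equal to the rank: 3.

3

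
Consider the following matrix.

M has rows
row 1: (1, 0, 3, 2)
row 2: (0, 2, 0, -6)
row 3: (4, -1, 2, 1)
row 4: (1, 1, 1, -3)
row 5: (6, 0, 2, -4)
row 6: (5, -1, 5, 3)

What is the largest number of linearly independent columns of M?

Row reduce to echelon form.
R3 ← R3 − (4)·R1: [0, -1, -10, -7]
R4 ← R4 − R1: [0, 1, -2, -5]
R5 ← R5 − (6)·R1: [0, 0, -16, -16]
R6 ← R6 − (5)·R1: [0, -1, -10, -7]
R3 ← R3 + (1/2)·R2: [0, 0, -10, -10]
R4 ← R4 − (1/2)·R2: [0, 0, -2, -2]
R6 ← R6 + (1/2)·R2: [0, 0, -10, -10]
R4 ← R4 − (1/5)·R3: [0, 0, 0, 0]
R5 ← R5 − (8/5)·R3: [0, 0, 0, 0]
R6 ← R6 − R3: [0, 0, 0, 0]
Echelon form has 3 nonzero rows, so rank(M) = 3.
The rank gives the maximum number of linearly independent columns: 3.

3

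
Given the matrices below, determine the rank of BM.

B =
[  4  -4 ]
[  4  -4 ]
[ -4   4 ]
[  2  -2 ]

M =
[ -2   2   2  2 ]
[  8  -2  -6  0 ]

1

First compute BM:
[[-40,  16,  32,   8],
 [-40,  16,  32,   8],
 [ 40, -16, -32,  -8],
 [-20,   8,  16,   4]]
Now row reduce the product.
R2 ← R2 − R1: [0, 0, 0, 0]
R3 ← R3 + R1: [0, 0, 0, 0]
R4 ← R4 − (1/2)·R1: [0, 0, 0, 0]
1 nonzero row, so rank(BM) = 1.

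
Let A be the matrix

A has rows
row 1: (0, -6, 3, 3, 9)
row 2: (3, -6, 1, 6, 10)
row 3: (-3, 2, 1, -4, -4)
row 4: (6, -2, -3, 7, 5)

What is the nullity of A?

3

Row reduce to echelon form.
Swap R1 ↔ R2
R3 ← R3 + R1: [0, -4, 2, 2, 6]
R4 ← R4 − (2)·R1: [0, 10, -5, -5, -15]
R3 ← R3 − (2/3)·R2: [0, 0, 0, 0, 0]
R4 ← R4 + (5/3)·R2: [0, 0, 0, 0, 0]
2 nonzero rows, so rank(A) = 2.
A has 5 columns; by rank–nullity, nullity = 5 − 2 = 3.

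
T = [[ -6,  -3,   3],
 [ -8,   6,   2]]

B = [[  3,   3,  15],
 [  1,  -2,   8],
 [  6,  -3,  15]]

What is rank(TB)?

2

First compute TB:
[[ -3, -21, -69],
 [ -6, -42, -42]]
Now row reduce the product.
R2 ← R2 − (2)·R1: [0, 0, 96]
2 nonzero rows, so rank(TB) = 2.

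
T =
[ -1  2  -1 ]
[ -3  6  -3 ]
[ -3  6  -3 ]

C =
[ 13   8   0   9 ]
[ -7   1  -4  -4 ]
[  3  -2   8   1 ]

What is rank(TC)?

1

First compute TC:
[[-30,  -4, -16, -18],
 [-90, -12, -48, -54],
 [-90, -12, -48, -54]]
Now row reduce the product.
R2 ← R2 − (3)·R1: [0, 0, 0, 0]
R3 ← R3 − (3)·R1: [0, 0, 0, 0]
1 nonzero row, so rank(TC) = 1.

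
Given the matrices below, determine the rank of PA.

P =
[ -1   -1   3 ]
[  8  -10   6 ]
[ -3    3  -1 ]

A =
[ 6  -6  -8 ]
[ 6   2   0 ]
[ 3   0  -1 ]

First compute PA:
[[ -3,   4,   5],
 [  6, -68, -70],
 [ -3,  24,  25]]
Now row reduce the product.
R2 ← R2 + (2)·R1: [0, -60, -60]
R3 ← R3 − R1: [0, 20, 20]
R3 ← R3 + (1/3)·R2: [0, 0, 0]
2 nonzero rows, so rank(PA) = 2.

2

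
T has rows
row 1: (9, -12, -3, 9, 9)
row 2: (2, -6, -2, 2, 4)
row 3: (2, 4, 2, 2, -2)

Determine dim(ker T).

Row reduce to echelon form.
R2 ← R2 − (2/9)·R1: [0, -10/3, -4/3, 0, 2]
R3 ← R3 − (2/9)·R1: [0, 20/3, 8/3, 0, -4]
R3 ← R3 + (2)·R2: [0, 0, 0, 0, 0]
2 nonzero rows, so rank(T) = 2.
T has 5 columns; by rank–nullity, nullity = 5 − 2 = 3.

3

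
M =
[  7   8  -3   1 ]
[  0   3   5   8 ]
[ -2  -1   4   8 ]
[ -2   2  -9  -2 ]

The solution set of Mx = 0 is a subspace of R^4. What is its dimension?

0

Row reduce to echelon form.
R3 ← R3 + (2/7)·R1: [0, 9/7, 22/7, 58/7]
R4 ← R4 + (2/7)·R1: [0, 30/7, -69/7, -12/7]
R3 ← R3 − (3/7)·R2: [0, 0, 1, 34/7]
R4 ← R4 − (10/7)·R2: [0, 0, -17, -92/7]
R4 ← R4 + (17)·R3: [0, 0, 0, 486/7]
4 nonzero rows, so rank(M) = 4.
M has 4 columns; by rank–nullity, nullity = 4 − 4 = 0.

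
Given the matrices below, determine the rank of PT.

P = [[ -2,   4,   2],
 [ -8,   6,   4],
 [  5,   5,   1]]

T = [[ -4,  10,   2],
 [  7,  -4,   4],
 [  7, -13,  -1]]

First compute PT:
[[ 50, -62,  10],
 [102, -156,   4],
 [ 22,  17,  29]]
Now row reduce the product.
R2 ← R2 − (51/25)·R1: [0, -738/25, -82/5]
R3 ← R3 − (11/25)·R1: [0, 1107/25, 123/5]
R3 ← R3 + (3/2)·R2: [0, 0, 0]
2 nonzero rows, so rank(PT) = 2.

2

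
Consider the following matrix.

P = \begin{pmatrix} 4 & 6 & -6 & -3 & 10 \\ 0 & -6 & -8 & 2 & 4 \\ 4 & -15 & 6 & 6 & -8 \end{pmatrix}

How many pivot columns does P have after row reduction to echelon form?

Row reduce to echelon form.
R3 ← R3 − R1: [0, -21, 12, 9, -18]
R3 ← R3 − (7/2)·R2: [0, 0, 40, 2, -32]
Echelon form has 3 nonzero rows, so rank(P) = 3.
Each nonzero row contributes one pivot column: 3 pivot columns.

3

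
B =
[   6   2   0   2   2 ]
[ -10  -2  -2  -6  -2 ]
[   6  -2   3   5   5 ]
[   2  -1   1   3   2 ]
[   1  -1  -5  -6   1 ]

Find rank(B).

5

Row reduce to echelon form.
R2 ← R2 + (5/3)·R1: [0, 4/3, -2, -8/3, 4/3]
R3 ← R3 − R1: [0, -4, 3, 3, 3]
R4 ← R4 − (1/3)·R1: [0, -5/3, 1, 7/3, 4/3]
R5 ← R5 − (1/6)·R1: [0, -4/3, -5, -19/3, 2/3]
R3 ← R3 + (3)·R2: [0, 0, -3, -5, 7]
R4 ← R4 + (5/4)·R2: [0, 0, -3/2, -1, 3]
R5 ← R5 + R2: [0, 0, -7, -9, 2]
R4 ← R4 − (1/2)·R3: [0, 0, 0, 3/2, -1/2]
R5 ← R5 − (7/3)·R3: [0, 0, 0, 8/3, -43/3]
R5 ← R5 − (16/9)·R4: [0, 0, 0, 0, -121/9]
Echelon form has 5 nonzero rows, so rank(B) = 5.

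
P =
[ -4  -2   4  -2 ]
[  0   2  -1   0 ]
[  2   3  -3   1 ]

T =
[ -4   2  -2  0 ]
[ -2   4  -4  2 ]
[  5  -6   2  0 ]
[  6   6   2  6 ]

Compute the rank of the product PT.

2

First compute PT:
[[ 28, -52,  20, -16],
 [ -9,  14, -10,   4],
 [-23,  40, -20,  12]]
Now row reduce the product.
R2 ← R2 + (9/28)·R1: [0, -19/7, -25/7, -8/7]
R3 ← R3 + (23/28)·R1: [0, -19/7, -25/7, -8/7]
R3 ← R3 − R2: [0, 0, 0, 0]
2 nonzero rows, so rank(PT) = 2.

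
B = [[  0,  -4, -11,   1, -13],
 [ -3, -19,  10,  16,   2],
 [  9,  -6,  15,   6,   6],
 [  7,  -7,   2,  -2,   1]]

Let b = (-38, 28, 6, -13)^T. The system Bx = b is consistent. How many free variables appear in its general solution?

1

Row reduce the augmented matrix [B | b].
Swap R1 ↔ R2
R3 ← R3 + (3)·R1: [0, -63, 45, 54, 12, 90]
R4 ← R4 + (7/3)·R1: [0, -154/3, 76/3, 106/3, 17/3, 157/3]
R3 ← R3 − (63/4)·R2: [0, 0, 873/4, 153/4, 867/4, 1377/2]
R4 ← R4 − (77/6)·R2: [0, 0, 333/2, 45/2, 345/2, 540]
R4 ← R4 − (74/97)·R3: [0, 0, 0, -648/97, 693/97, 1431/97]
The echelon form has 4 nonzero rows, and every pivot lies in the first 5 columns, so rank(B) = rank([B|b]) = 4.
The system is consistent.
Free variables = (unknowns) − (rank) = 5 − 4 = 1.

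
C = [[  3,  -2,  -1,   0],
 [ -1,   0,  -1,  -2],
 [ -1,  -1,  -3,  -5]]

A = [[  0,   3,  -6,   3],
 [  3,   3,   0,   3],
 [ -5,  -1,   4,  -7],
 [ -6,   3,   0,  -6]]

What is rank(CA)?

First compute CA:
[[ -1,   4, -22,  10],
 [ 17,  -8,   2,  16],
 [ 42, -18,  -6,  45]]
Now row reduce the product.
R2 ← R2 + (17)·R1: [0, 60, -372, 186]
R3 ← R3 + (42)·R1: [0, 150, -930, 465]
R3 ← R3 − (5/2)·R2: [0, 0, 0, 0]
2 nonzero rows, so rank(CA) = 2.

2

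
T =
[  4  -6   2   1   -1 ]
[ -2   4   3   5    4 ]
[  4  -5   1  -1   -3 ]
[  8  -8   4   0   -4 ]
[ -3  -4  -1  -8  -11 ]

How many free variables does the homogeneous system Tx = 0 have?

0

Row reduce to echelon form.
R2 ← R2 + (1/2)·R1: [0, 1, 4, 11/2, 7/2]
R3 ← R3 − R1: [0, 1, -1, -2, -2]
R4 ← R4 − (2)·R1: [0, 4, 0, -2, -2]
R5 ← R5 + (3/4)·R1: [0, -17/2, 1/2, -29/4, -47/4]
R3 ← R3 − R2: [0, 0, -5, -15/2, -11/2]
R4 ← R4 − (4)·R2: [0, 0, -16, -24, -16]
R5 ← R5 + (17/2)·R2: [0, 0, 69/2, 79/2, 18]
R4 ← R4 − (16/5)·R3: [0, 0, 0, 0, 8/5]
R5 ← R5 + (69/10)·R3: [0, 0, 0, -49/4, -399/20]
Swap R4 ↔ R5
5 nonzero rows, so rank(T) = 5.
T has 5 columns; by rank–nullity, nullity = 5 − 5 = 0.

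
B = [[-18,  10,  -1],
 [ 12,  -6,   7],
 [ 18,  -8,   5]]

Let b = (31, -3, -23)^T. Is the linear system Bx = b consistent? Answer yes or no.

Row reduce the augmented matrix [B | b].
R2 ← R2 + (2/3)·R1: [0, 2/3, 19/3, 53/3]
R3 ← R3 + R1: [0, 2, 4, 8]
R3 ← R3 − (3)·R2: [0, 0, -15, -45]
The echelon form has 3 nonzero rows, and every pivot lies in the first 3 columns, so rank(B) = rank([B|b]) = 3.
The system is consistent.

yes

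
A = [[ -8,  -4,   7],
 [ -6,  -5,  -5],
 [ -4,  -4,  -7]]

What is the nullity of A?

0

Row reduce to echelon form.
R2 ← R2 − (3/4)·R1: [0, -2, -41/4]
R3 ← R3 − (1/2)·R1: [0, -2, -21/2]
R3 ← R3 − R2: [0, 0, -1/4]
3 nonzero rows, so rank(A) = 3.
A has 3 columns; by rank–nullity, nullity = 3 − 3 = 0.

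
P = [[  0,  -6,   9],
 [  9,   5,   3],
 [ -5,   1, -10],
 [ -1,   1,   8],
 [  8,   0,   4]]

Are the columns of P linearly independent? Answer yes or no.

yes

Row reduce P to echelon form.
Swap R1 ↔ R2
R3 ← R3 + (5/9)·R1: [0, 34/9, -25/3]
R4 ← R4 + (1/9)·R1: [0, 14/9, 25/3]
R5 ← R5 − (8/9)·R1: [0, -40/9, 4/3]
R3 ← R3 + (17/27)·R2: [0, 0, -8/3]
R4 ← R4 + (7/27)·R2: [0, 0, 32/3]
R5 ← R5 − (20/27)·R2: [0, 0, -16/3]
R4 ← R4 + (4)·R3: [0, 0, 0]
R5 ← R5 − (2)·R3: [0, 0, 0]
3 pivots among 3 columns.
Every column is a pivot column, so the columns are linearly independent.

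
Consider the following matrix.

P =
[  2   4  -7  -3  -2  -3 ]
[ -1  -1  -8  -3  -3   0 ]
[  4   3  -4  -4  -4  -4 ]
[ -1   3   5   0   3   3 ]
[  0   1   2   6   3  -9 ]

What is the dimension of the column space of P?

5

Row reduce to echelon form.
R2 ← R2 + (1/2)·R1: [0, 1, -23/2, -9/2, -4, -3/2]
R3 ← R3 − (2)·R1: [0, -5, 10, 2, 0, 2]
R4 ← R4 + (1/2)·R1: [0, 5, 3/2, -3/2, 2, 3/2]
R3 ← R3 + (5)·R2: [0, 0, -95/2, -41/2, -20, -11/2]
R4 ← R4 − (5)·R2: [0, 0, 59, 21, 22, 9]
R5 ← R5 − R2: [0, 0, 27/2, 21/2, 7, -15/2]
R4 ← R4 + (118/95)·R3: [0, 0, 0, -424/95, -54/19, 206/95]
R5 ← R5 + (27/95)·R3: [0, 0, 0, 444/95, 25/19, -861/95]
R5 ← R5 + (111/106)·R4: [0, 0, 0, 0, -88/53, -360/53]
Echelon form has 5 nonzero rows, so rank(P) = 5.
The column space has dimension equal to the rank: 5.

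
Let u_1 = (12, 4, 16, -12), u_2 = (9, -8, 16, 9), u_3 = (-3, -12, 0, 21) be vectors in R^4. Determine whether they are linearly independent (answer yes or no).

Form the matrix with these vectors as rows and row reduce.
R2 ← R2 − (3/4)·R1: [0, -11, 4, 18]
R3 ← R3 + (1/4)·R1: [0, -11, 4, 18]
R3 ← R3 − R2: [0, 0, 0, 0]
2 nonzero rows, so the 3 vectors span a space of dimension 2.
Since 2 < 3, the vectors are linearly dependent.

no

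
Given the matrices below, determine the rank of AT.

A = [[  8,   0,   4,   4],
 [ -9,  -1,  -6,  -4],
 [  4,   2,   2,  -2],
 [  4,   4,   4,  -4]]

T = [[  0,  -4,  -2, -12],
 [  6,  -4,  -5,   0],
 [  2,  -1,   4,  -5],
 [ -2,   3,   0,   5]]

First compute AT:
[[  0, -24,   0, -96],
 [-10,  34,  -1, 118],
 [ 20, -32, -10, -68],
 [ 40, -48, -12, -88]]
Now row reduce the product.
Swap R1 ↔ R2
R3 ← R3 + (2)·R1: [0, 36, -12, 168]
R4 ← R4 + (4)·R1: [0, 88, -16, 384]
R3 ← R3 + (3/2)·R2: [0, 0, -12, 24]
R4 ← R4 + (11/3)·R2: [0, 0, -16, 32]
R4 ← R4 − (4/3)·R3: [0, 0, 0, 0]
3 nonzero rows, so rank(AT) = 3.

3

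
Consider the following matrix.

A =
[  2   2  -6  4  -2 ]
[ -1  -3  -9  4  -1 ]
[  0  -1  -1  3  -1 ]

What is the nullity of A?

Row reduce to echelon form.
R2 ← R2 + (1/2)·R1: [0, -2, -12, 6, -2]
R3 ← R3 − (1/2)·R2: [0, 0, 5, 0, 0]
3 nonzero rows, so rank(A) = 3.
A has 5 columns; by rank–nullity, nullity = 5 − 3 = 2.

2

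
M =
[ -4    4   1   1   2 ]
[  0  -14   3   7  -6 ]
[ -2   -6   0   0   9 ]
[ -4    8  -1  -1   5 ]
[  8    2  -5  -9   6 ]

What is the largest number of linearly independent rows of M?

Row reduce to echelon form.
R3 ← R3 − (1/2)·R1: [0, -8, -1/2, -1/2, 8]
R4 ← R4 − R1: [0, 4, -2, -2, 3]
R5 ← R5 + (2)·R1: [0, 10, -3, -7, 10]
R3 ← R3 − (4/7)·R2: [0, 0, -31/14, -9/2, 80/7]
R4 ← R4 + (2/7)·R2: [0, 0, -8/7, 0, 9/7]
R5 ← R5 + (5/7)·R2: [0, 0, -6/7, -2, 40/7]
R4 ← R4 − (16/31)·R3: [0, 0, 0, 72/31, -143/31]
R5 ← R5 − (12/31)·R3: [0, 0, 0, -8/31, 40/31]
R5 ← R5 + (1/9)·R4: [0, 0, 0, 0, 7/9]
Echelon form has 5 nonzero rows, so rank(M) = 5.
The rank gives the maximum number of linearly independent rows: 5.

5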